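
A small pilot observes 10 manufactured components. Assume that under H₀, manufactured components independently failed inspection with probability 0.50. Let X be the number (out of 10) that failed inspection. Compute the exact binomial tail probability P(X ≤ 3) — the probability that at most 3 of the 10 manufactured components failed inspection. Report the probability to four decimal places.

P = 0.1719

X is binomial with n = 10 and p = 0.50.
P(X ≤ 3) = C(10,0)·0.50^0·0.50^10 + C(10,1)·0.50^1·0.50^9 + C(10,2)·0.50^2·0.50^8 + C(10,3)·0.50^3·0.50^7.
= 0.000977 + 0.009766 + 0.043945 + 0.117188 = 0.1719.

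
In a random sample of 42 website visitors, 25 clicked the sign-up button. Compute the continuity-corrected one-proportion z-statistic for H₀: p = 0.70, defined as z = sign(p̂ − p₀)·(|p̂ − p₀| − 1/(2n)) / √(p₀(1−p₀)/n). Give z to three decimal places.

z = -1.313

With x = 25 successes in n = 42, p̂ = 0.59524. p̂ − p₀ = -0.104762.
1/(2n) = 0.011905.
Corrected numerator: |-0.104762| − 0.011905 = 0.092857.
Null standard error: √(0.70·0.30/42) = √0.005000000 = 0.070711.
z = (−)0.092857/0.070711 = -1.313.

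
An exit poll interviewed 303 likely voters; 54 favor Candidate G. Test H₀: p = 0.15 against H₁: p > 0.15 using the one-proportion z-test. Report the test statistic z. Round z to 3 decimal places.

z = 1.376

p̂ = 54/303 = 0.17822.
Under H₀, SE = √(p₀(1−p₀)/n) = √(0.15·0.85/303) = √0.000420792 = 0.020513.
z = (p̂ − p₀)/SE = (0.17822 − 0.15)/0.020513 = 1.376.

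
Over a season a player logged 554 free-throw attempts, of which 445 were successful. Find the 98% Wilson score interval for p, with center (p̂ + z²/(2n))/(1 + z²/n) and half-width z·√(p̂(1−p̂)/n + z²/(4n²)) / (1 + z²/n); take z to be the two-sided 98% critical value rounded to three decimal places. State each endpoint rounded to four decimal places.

(0.7611, 0.8395)

Here p̂ = 445/554 = 0.80325 and z = 2.326 (z² = 5.410276).
1 + z²/n = 1.009766.
Center = (0.80325 + 0.004883)/1.009766 = 0.80032.
Radicand: p̂(1−p̂)/n + z²/(4n²) = 0.000285271 + 0.000004407 = 0.000289678.
Half-width = 2.326·√0.000289678/1.009766 = 0.03921.
So the interval runs from 0.7611 to 0.8395.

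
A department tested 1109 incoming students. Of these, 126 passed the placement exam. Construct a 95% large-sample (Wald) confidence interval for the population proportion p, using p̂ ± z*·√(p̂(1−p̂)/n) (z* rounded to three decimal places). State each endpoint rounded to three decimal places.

(0.095, 0.132)

With x = 126 successes in n = 1109, p̂ = 0.11362.
SE = √(p̂(1−p̂)/n) = √(0.100707/1109) = 0.009529.
For 95% confidence, z* = 1.960.
Margin of error: 1.960 × 0.009529 = 0.01868.
CI: 0.11362 ± 0.01868 = (0.095, 0.132).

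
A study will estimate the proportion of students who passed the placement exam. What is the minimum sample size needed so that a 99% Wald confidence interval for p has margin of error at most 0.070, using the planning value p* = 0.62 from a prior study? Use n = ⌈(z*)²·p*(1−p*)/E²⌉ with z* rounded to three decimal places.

n = 320

For 99% confidence, z* = 2.576.
p*(1−p*) = 0.2356.
(z*)²·p*(1−p*)/E² = 6.635776·0.2356/0.004900 = 319.059.
Rounding up, n = 320.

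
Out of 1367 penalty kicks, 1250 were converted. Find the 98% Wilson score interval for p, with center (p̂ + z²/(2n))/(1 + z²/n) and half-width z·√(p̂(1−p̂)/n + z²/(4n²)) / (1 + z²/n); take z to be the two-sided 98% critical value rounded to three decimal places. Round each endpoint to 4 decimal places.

Here p̂ = 1250/1367 = 0.91441 and z = 2.326 (z² = 5.410276).
1 + z²/n = 1.003958.
Adjusted center: (0.91441 + z²/(2n))/1.003958 = 0.91278.
Radicand: p̂(1−p̂)/n + z²/(4n²) = 0.000057252 + 0.000000724 = 0.000057976.
Half-width = z·√(radicand)/denom = 2.326·0.007614/1.003958 = 0.01764.
CI: 0.91278 ± 0.01764 = (0.8951, 0.9304).

(0.8951, 0.9304)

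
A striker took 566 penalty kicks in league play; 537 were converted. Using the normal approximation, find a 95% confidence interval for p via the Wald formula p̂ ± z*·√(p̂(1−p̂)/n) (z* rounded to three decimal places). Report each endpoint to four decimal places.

The sample proportion is 537/566 = 0.94876.
SE = √(p̂(1−p̂)/n) = √(0.048612/566) = 0.009267.
z* = 1.960 at the 95% level.
Margin of error: 1.960 × 0.009267 = 0.01816.
So the interval runs from 0.9306 to 0.9669.

(0.9306, 0.9669)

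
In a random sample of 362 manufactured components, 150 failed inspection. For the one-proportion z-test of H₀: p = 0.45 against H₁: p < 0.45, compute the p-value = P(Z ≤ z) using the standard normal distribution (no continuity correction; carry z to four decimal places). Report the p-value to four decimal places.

p-value = 0.0865

Sample proportion p̂ = 150/362 = 0.41436.
SE₀ = √(0.45·0.55/362) = 0.026148.
z = (p̂ − p₀)/SE = (150/362 − 0.45)/0.026148 ≈ -1.3628.
p-value = P(Z ≤ z) with z = -1.3628 → 0.0865.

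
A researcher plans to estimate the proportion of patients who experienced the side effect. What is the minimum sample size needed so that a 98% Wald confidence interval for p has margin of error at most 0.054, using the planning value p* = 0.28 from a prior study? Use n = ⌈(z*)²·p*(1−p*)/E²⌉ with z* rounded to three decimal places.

n = 375

The 98% critical value is z* = 2.326.
p*(1−p*) = 0.28·0.72 = 0.2016.
(z*)²·p*(1−p*)/E² = 5.410276·0.2016/0.002916 = 374.044.
⌈374.044⌉ = 375.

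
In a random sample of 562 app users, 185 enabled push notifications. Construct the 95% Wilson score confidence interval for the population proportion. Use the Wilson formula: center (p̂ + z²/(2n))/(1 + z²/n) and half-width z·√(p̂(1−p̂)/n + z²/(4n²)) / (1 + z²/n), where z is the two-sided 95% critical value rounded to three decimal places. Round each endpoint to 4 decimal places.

(0.2916, 0.3691)

p̂ = 185/562 = 0.32918; z = 1.960, so z² = 3.841600.
Denominator 1 + z²/n = 1 + 3.841600/562 = 1.006836.
Adjusted center: (0.32918 + z²/(2n))/1.006836 = 0.33034.
Radicand: p̂(1−p̂)/n + z²/(4n²) = 0.000392920 + 0.000003041 = 0.000395961.
Half-width = z·√(radicand)/denom = 1.960·0.019899/1.006836 = 0.03874.
CI: 0.33034 ± 0.03874 = (0.2916, 0.3691).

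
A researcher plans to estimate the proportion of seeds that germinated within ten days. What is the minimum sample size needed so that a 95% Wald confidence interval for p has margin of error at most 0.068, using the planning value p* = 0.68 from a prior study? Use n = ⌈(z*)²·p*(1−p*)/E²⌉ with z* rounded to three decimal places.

n = 181

z* = 1.960 at the 95% level.
p*(1−p*) = 0.2176.
(z*)²·p*(1−p*)/E² = 3.841600·0.2176/0.004624 = 180.781.
⌈180.781⌉ = 181.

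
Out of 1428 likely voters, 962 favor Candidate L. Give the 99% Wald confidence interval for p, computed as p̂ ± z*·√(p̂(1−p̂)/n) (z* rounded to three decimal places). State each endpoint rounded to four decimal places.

(0.6417, 0.7056)

With x = 962 successes in n = 1428, p̂ = 0.67367.
SE(p̂) = √(0.67367·0.32633/1428) = 0.012408.
For 99% confidence, z* = 2.576.
Margin of error: 2.576 × 0.012408 = 0.03196.
So the interval runs from 0.6417 to 0.7056.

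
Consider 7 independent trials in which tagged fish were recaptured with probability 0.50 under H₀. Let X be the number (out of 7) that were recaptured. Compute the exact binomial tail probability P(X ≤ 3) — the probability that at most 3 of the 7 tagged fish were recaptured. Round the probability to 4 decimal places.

P = 0.5000

X is binomial with n = 7 and p = 0.50.
P(X ≤ 3) = C(7,0)·0.50^0·0.50^7 + C(7,1)·0.50^1·0.50^6 + C(7,2)·0.50^2·0.50^5 + C(7,3)·0.50^3·0.50^4.
= 0.007812 + 0.054688 + 0.164062 + 0.273438 = 0.5000.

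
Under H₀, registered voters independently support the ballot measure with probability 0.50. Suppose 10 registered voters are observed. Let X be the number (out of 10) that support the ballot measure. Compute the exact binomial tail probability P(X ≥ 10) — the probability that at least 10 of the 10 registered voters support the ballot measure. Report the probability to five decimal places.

X is binomial with n = 10 and p = 0.50.
P(X ≥ 10) = C(10,10)·0.50^10·0.50^0.
= 0.000977 = 0.00098.

P = 0.00098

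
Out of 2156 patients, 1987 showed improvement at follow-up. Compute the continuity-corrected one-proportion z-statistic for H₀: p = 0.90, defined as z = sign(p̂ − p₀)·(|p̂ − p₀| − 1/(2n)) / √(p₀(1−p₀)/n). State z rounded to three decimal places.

With x = 1987 successes in n = 2156, p̂ = 0.92161. p̂ − p₀ = 0.021614.
1/(2n) = 0.000232.
Corrected numerator: |0.021614| − 0.000232 = 0.021382.
Under H₀, SE = √(p₀(1−p₀)/n) = √(0.90·0.10/2156) = √0.000041744 = 0.006461.
z = +0.021382/0.006461 = 3.309.

z = 3.309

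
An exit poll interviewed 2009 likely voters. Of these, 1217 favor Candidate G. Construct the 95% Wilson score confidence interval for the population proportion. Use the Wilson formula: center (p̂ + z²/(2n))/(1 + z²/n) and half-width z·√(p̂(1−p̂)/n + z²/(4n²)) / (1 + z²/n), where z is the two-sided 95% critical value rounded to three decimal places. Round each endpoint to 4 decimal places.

(0.5842, 0.6269)

p̂ = 1217/2009 = 0.60577; z = 1.960, so z² = 3.841600.
1 + z²/n = 1.001912.
Center = (0.60577 + 0.000956)/1.001912 = 0.60557.
Radicand: p̂(1−p̂)/n + z²/(4n²) = 0.000118871 + 0.000000238 = 0.000119109.
Half-width = 1.960·√0.000119109/1.001912 = 0.02135.
CI: 0.60557 ± 0.02135 = (0.5842, 0.6269).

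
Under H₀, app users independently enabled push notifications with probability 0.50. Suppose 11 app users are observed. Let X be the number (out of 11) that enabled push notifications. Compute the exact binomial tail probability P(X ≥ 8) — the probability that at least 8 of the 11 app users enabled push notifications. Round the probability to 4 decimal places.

X ~ Binomial(n=11, p=0.50).
P(X ≥ 8) = C(11,8)·0.50^8·0.50^3 + C(11,9)·0.50^9·0.50^2 + C(11,10)·0.50^10·0.50^1 + C(11,11)·0.50^11·0.50^0.
= 0.080566 + 0.026855 + 0.005371 + 0.000488 = 0.1133.

P = 0.1133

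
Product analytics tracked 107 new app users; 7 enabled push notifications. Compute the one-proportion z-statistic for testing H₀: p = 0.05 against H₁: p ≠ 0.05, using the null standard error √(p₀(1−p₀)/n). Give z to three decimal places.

z = 0.732

With x = 7 successes in n = 107, p̂ = 0.06542.
Null standard error: √(0.05·0.95/107) = √0.000443925 = 0.021070.
z = (p̂ − p₀)/SE = (0.06542 − 0.05)/0.021070 = 0.732.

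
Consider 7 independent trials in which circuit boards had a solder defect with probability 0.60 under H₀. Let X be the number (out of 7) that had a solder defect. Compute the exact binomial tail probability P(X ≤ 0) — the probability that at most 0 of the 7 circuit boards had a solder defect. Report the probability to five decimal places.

P = 0.00164

X ~ Binomial(n=7, p=0.60).
P(X ≤ 0) = C(7,0)·0.60^0·0.40^7.
= 0.001638 = 0.00164.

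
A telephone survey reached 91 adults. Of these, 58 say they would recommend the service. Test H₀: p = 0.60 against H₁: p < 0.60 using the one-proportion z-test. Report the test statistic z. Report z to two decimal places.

z = 0.73

With x = 58 successes in n = 91, p̂ = 0.63736.
Under H₀, SE = √(p₀(1−p₀)/n) = √(0.60·0.40/91) = √0.002637363 = 0.051355.
z = (0.63736 − 0.60)/0.051355 = 0.03736/0.051355 = 0.73.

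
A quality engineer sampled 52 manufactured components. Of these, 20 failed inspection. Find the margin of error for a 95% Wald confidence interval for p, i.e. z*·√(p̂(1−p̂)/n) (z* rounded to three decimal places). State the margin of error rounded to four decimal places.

ME = 0.1322

Sample proportion p̂ = 20/52 = 0.38462.
SE(p̂) = √(0.38462·0.61538/52) = 0.067466.
The 95% critical value is z* = 1.960.
So ME = 0.1322.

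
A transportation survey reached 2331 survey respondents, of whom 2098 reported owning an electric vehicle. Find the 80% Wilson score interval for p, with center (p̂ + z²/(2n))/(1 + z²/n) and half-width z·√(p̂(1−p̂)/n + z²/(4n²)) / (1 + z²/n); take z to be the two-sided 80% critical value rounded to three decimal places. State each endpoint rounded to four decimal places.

(0.8918, 0.9077)

Here p̂ = 2098/2331 = 0.90004 and z = 1.282 (z² = 1.643524).
Denominator 1 + z²/n = 1 + 1.643524/2331 = 1.000705.
Center = (0.90004 + 0.000353)/1.000705 = 0.89976.
Radicand: p̂(1−p̂)/n + z²/(4n²) = 0.000038595 + 0.000000076 = 0.000038671.
Half-width = 1.282·√0.000038671/1.000705 = 0.00797.
Interval: 0.89976 ± 0.00797 → (0.8918, 0.9077).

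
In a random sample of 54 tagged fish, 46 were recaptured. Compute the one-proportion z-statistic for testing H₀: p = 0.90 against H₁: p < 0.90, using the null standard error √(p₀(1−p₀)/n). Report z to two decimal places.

Sample proportion p̂ = 46/54 = 0.85185.
SE₀ = √(0.90·0.10/54) = 0.040825.
z = (0.85185 − 0.90)/0.040825 = -0.04815/0.040825 = -1.18.

z = -1.18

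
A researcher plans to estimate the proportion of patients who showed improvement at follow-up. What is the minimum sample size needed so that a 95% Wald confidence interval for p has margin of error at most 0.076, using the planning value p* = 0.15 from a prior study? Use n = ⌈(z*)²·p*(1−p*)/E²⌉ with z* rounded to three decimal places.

z* = 1.960 at the 95% level.
p*(1−p*) = 0.1275.
Required n before rounding: 3.841600 × 0.1275 / 0.076² = 84.800.
Rounding up, n = 85.

n = 85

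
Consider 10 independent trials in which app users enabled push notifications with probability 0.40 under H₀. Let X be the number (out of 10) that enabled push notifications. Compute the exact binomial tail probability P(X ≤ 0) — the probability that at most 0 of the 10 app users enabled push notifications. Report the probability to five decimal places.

P = 0.00605

X is binomial with n = 10 and p = 0.40.
P(X ≤ 0) = C(10,0)·0.40^0·0.60^10.
= 0.006047 = 0.00605.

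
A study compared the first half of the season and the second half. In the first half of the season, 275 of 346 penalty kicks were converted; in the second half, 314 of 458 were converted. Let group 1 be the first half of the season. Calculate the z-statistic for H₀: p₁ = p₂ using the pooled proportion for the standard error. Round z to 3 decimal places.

p̂₁ = 275/346 = 0.79480, p̂₂ = 314/458 = 0.68559.
Pooled p̂ = (275+314)/(346+458) = 589/804 = 0.73259.
Pooled SE = √[0.1959033·0.00507358] ≈ 0.031527.
z = (p̂₁ − p̂₂)/SE = (0.79480 − 0.68559)/0.031527 = 0.10921/0.031527 = 3.464.

z = 3.464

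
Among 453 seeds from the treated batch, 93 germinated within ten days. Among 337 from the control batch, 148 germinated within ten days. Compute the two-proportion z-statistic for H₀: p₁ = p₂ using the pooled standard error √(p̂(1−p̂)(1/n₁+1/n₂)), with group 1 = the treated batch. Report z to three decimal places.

p̂₁ = 93/453 = 0.20530, p̂₂ = 148/337 = 0.43917.
Pooling: p̂ = 241/790 = 0.30506.
SE = √[p̂(1−p̂)(1/n₁+1/n₂)] = √[0.30506·0.69494·(1/453+1/337)] ≈ 0.033122.
z = -0.23387/0.033122 = -7.061.

z = -7.061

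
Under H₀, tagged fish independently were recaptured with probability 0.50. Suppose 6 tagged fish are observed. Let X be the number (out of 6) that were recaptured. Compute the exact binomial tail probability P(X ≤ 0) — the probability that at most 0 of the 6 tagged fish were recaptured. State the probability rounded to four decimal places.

P = 0.0156

X ~ Binomial(n=6, p=0.50).
P(X ≤ 0) = C(6,0)·0.50^0·0.50^6.
= 0.015625 = 0.0156.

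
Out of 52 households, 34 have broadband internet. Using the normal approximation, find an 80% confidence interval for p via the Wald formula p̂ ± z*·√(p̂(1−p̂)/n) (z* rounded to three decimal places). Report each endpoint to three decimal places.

Sample proportion p̂ = 34/52 = 0.65385.
SE(p̂) = √(0.65385·0.34615/52) = 0.065974.
The 80% critical value is z* = 1.282.
Margin of error: 1.282 × 0.065974 = 0.08458.
Interval: 0.65385 ± 0.08458 → (0.569, 0.738).

(0.569, 0.738)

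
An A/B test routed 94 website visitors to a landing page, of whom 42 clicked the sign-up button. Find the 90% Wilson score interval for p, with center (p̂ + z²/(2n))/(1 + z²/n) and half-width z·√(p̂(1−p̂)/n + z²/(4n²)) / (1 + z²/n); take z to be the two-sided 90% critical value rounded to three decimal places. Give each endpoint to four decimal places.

Here p̂ = 42/94 = 0.44681 and z = 1.645 (z² = 2.706025).
Denominator 1 + z²/n = 1 + 2.706025/94 = 1.028787.
Adjusted center: (0.44681 + z²/(2n))/1.028787 = 0.44830.
Radicand: p̂(1−p̂)/n + z²/(4n²) = 0.002629475 + 0.000076562 = 0.002706037.
Half-width = 1.645·√0.002706037/1.028787 = 0.08318.
CI: 0.44830 ± 0.08318 = (0.3651, 0.5315).

(0.3651, 0.5315)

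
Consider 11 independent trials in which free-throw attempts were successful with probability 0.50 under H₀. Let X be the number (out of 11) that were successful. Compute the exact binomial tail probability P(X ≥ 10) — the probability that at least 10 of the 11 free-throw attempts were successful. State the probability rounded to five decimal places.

X ~ Binomial(n=11, p=0.50).
P(X ≥ 10) = C(11,10)·0.50^10·0.50^1 + C(11,11)·0.50^11·0.50^0.
= 0.005371 + 0.000488 = 0.00586.

P = 0.00586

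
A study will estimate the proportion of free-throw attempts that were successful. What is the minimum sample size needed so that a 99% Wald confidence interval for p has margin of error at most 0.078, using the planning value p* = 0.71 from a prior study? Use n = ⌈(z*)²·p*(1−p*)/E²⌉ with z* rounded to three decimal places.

For 99% confidence, z* = 2.576.
p*(1−p*) = 0.2059.
(z*)²·p*(1−p*)/E² = 6.635776·0.2059/0.006084 = 224.574.
⌈224.574⌉ = 225.

n = 225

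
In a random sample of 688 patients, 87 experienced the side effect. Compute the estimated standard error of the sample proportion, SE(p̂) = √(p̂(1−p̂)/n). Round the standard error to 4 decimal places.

Sample proportion p̂ = 87/688 = 0.12645.
p̂(1−p̂) = 0.12645·0.87355 = 0.110460.
Dividing by n and taking the root: √0.000160552 = 0.0127.

SE = 0.0127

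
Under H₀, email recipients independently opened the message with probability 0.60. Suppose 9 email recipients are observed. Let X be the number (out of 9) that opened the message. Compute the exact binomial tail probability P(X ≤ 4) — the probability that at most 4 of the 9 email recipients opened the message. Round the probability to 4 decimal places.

X is binomial with n = 9 and p = 0.60.
P(X ≤ 4) = Σ_{j=0}^{4} C(9,j)·0.60^j·0.40^{9−j}.
= 0.000262 + 0.003539 + 0.021234 + 0.074318 + 0.167215 = 0.2666.

P = 0.2666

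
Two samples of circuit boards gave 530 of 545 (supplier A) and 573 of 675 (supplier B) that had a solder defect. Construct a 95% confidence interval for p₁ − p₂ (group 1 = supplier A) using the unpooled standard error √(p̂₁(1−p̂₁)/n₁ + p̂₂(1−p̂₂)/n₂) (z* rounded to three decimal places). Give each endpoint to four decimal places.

p̂₁ = 530/545 = 0.97248, p̂₂ = 573/675 = 0.84889; p̂₁ − p̂₂ = 0.12359.
SE = √(0.000049111 + 0.000190039) = √0.000239150 = 0.015464.
The 95% critical value is z* = 1.960. Margin = 1.960·0.015464 = 0.03031.
So the interval runs from 0.0933 to 0.1539.

(0.0933, 0.1539)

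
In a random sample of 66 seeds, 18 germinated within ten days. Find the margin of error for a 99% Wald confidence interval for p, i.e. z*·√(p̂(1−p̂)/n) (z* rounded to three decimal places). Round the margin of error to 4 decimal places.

ME = 0.1412

p̂ = 18/66 = 0.27273.
SE(p̂) = √(0.27273·0.72727/66) = 0.054820.
The 99% critical value is z* = 2.576.
So ME = 0.1412.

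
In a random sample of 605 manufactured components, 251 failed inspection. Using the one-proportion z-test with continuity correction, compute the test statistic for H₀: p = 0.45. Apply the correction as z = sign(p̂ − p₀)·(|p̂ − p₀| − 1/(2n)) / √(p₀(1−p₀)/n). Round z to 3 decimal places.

The sample proportion is 251/605 = 0.41488. p̂ − p₀ = -0.035124.
Continuity correction 1/(2n) = 1/1210 = 0.000826.
Corrected numerator: |-0.035124| − 0.000826 = 0.034298.
SE₀ = √(0.45·0.55/605) = 0.020226.
z = (−)0.034298/0.020226 = -1.696.

z = -1.696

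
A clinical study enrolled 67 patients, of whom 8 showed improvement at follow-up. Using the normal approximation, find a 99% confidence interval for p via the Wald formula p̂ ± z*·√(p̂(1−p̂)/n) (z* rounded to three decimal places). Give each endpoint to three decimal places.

p̂ = 8/67 = 0.11940.
Standard error of p̂: √(0.105146/67) = √0.001569342 = 0.039615.
z* = 2.576 at the 99% level.
Margin of error: 2.576 × 0.039615 = 0.10205.
So the interval runs from 0.017 to 0.221.

(0.017, 0.221)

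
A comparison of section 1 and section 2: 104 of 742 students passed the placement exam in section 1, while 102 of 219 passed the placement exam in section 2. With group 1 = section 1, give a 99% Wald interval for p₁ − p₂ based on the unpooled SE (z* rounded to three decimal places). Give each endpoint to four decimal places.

p̂₁ = 0.14016, p̂₂ = 0.46575, so the observed difference is -0.32559.
Unpooled SE = √(p̂₁(1−p̂₁)/n₁ + p̂₂(1−p̂₂)/n₂) = √(0.000162421 + 0.001136197) = 0.036036.
z* = 2.576 at the 99% level. Margin = 2.576·0.036036 = 0.09283.
CI: -0.32559 ± 0.09283 = (-0.4184, -0.2328).

(-0.4184, -0.2328)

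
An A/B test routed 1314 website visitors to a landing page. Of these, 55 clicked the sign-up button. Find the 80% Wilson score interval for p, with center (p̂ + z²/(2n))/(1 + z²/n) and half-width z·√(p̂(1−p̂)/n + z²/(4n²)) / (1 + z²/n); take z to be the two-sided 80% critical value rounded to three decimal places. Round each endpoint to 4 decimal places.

p̂ = 55/1314 = 0.04186; z = 1.282, so z² = 1.643524.
Denominator 1 + z²/n = 1 + 1.643524/1314 = 1.001251.
Center = (0.04186 + 0.000625)/1.001251 = 0.04243.
Radicand: p̂(1−p̂)/n + z²/(4n²) = 0.000030521 + 0.000000238 = 0.000030759.
Half-width = z·√(radicand)/denom = 1.282·0.005546/1.001251 = 0.00710.
So the interval runs from 0.0353 to 0.0495.

(0.0353, 0.0495)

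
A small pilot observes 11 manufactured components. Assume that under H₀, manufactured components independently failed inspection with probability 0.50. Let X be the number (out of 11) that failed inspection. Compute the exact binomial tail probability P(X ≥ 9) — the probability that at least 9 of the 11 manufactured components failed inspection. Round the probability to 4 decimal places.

P = 0.0327

X ~ Binomial(n=11, p=0.50).
P(X ≥ 9) = C(11,9)·0.50^9·0.50^2 + C(11,10)·0.50^10·0.50^1 + C(11,11)·0.50^11·0.50^0.
= 0.026855 + 0.005371 + 0.000488 = 0.0327.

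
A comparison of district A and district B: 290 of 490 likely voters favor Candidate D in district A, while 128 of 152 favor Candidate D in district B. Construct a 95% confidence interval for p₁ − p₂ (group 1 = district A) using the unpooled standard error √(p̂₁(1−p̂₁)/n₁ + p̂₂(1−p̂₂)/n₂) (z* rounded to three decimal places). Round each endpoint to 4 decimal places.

p̂₁ = 290/490 = 0.59184, p̂₂ = 128/152 = 0.84211; p̂₁ − p̂₂ = -0.25027.
SE = √(0.000492992 + 0.000874763) = √0.001367755 = 0.036983.
For 95% confidence, z* = 1.960. Margin = 1.960·0.036983 = 0.07249.
CI: -0.25027 ± 0.07249 = (-0.3228, -0.1778).

(-0.3228, -0.1778)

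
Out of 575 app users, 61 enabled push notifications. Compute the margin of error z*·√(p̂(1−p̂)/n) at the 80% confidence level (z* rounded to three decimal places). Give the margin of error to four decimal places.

ME = 0.0165

p̂ = 61/575 = 0.10609.
SE = √(p̂(1−p̂)/n) = √(0.094833/575) = 0.012842.
For 80% confidence, z* = 1.282.
So ME = 0.0165.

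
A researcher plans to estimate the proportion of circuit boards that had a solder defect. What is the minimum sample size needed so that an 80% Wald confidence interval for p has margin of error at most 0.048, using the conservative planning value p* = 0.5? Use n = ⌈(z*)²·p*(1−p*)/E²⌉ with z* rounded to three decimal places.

z* = 1.282 at the 80% level.
p*(1−p*) = 0.2500.
(z*)²·p*(1−p*)/E² = 1.643524·0.2500/0.002304 = 178.334.
Rounding up, n = 179.

n = 179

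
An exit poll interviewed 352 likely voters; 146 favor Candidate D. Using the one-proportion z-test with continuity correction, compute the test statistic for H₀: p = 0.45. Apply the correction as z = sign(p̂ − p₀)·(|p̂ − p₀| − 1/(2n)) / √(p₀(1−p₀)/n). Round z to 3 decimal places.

With x = 146 successes in n = 352, p̂ = 0.41477. p̂ − p₀ = -0.035227.
Continuity correction 1/(2n) = 1/704 = 0.001420.
Corrected numerator: |-0.035227| − 0.001420 = 0.033807.
Null standard error: √(0.45·0.55/352) = √0.000703125 = 0.026517.
z = (−)0.033807/0.026517 = -1.275.

z = -1.275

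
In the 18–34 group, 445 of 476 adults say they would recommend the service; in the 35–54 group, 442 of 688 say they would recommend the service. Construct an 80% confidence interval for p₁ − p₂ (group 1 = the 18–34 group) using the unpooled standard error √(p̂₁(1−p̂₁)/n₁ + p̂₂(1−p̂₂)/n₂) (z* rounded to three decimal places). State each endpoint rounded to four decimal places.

(0.2649, 0.3200)

p̂₁ = 0.93487, p̂₂ = 0.64244, so the observed difference is 0.29243.
Unpooled SE = √(p̂₁(1−p̂₁)/n₁ + p̂₂(1−p̂₂)/n₂) = √(0.000127909 + 0.000333881) = 0.021489.
The 80% critical value is z* = 1.282. Margin of error = 0.02755.
So the interval runs from 0.2649 to 0.3200.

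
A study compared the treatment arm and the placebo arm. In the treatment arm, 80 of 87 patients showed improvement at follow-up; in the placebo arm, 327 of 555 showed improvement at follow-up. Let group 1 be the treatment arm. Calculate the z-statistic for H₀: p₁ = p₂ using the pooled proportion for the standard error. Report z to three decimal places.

p̂₁ = 80/87 = 0.91954, p̂₂ = 327/555 = 0.58919.
Pooling: p̂ = 407/642 = 0.63396.
SE = √[p̂(1−p̂)(1/n₁+1/n₂)] = √[0.63396·0.36604·(1/87+1/555)] ≈ 0.055547.
z = 0.33035/0.055547 = 5.947.

z = 5.947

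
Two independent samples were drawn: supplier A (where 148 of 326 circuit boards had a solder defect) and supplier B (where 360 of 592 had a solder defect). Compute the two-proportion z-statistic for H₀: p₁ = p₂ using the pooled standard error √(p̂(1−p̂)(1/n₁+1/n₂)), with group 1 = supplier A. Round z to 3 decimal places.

p̂₁ = 148/326 = 0.45399, p̂₂ = 360/592 = 0.60811.
Pooling: p̂ = 508/918 = 0.55338.
SE = √[p̂(1−p̂)(1/n₁+1/n₂)] = √[0.55338·0.44662·(1/326+1/592)] ≈ 0.034287.
z = (p̂₁ − p̂₂)/SE = (0.45399 − 0.60811)/0.034287 = -0.15412/0.034287 = -4.495.

z = -4.495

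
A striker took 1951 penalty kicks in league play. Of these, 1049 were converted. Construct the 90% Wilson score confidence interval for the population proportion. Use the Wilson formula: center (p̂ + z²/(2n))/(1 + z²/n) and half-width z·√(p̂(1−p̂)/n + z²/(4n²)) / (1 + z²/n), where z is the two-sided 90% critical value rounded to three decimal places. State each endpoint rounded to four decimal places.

(0.5191, 0.5562)

p̂ = 1049/1951 = 0.53767; z = 1.645, so z² = 2.706025.
Denominator 1 + z²/n = 1 + 2.706025/1951 = 1.001387.
Center = (0.53767 + 0.000693)/1.001387 = 0.53762.
Radicand: p̂(1−p̂)/n + z²/(4n²) = 0.000127412 + 0.000000178 = 0.000127590.
Half-width = z·√(radicand)/denom = 1.645·0.011296/1.001387 = 0.01856.
Interval: 0.53762 ± 0.01856 → (0.5191, 0.5562).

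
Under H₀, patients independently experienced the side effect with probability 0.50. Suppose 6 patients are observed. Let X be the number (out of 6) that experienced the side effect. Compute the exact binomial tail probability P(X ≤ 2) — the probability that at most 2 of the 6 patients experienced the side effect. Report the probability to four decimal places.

P = 0.3438

X is binomial with n = 6 and p = 0.50.
P(X ≤ 2) = C(6,0)·0.50^0·0.50^6 + C(6,1)·0.50^1·0.50^5 + C(6,2)·0.50^2·0.50^4.
= 0.015625 + 0.093750 + 0.234375 = 0.3438.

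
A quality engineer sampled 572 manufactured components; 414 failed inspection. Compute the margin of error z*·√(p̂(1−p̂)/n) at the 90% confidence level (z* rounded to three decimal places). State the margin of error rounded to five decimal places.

ME = 0.03075

Sample proportion p̂ = 414/572 = 0.72378.
SE(p̂) = √(0.72378·0.27622/572) = 0.018695.
For 90% confidence, z* = 1.645.
Margin of error = z*·SE = 1.645 × 0.018695 = 0.03075.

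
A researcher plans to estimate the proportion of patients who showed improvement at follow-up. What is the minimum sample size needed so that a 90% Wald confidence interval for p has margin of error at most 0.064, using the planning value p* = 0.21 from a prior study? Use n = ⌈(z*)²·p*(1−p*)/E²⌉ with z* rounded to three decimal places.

n = 110

For 90% confidence, z* = 1.645.
p*(1−p*) = 0.21·0.79 = 0.1659.
(z*)²·p*(1−p*)/E² = 2.706025·0.1659/0.004096 = 109.602.
Rounding up, n = 110.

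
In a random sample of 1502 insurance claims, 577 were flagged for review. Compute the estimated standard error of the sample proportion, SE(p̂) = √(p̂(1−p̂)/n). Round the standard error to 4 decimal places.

SE = 0.0126

Sample proportion p̂ = 577/1502 = 0.38415.
p̂(1−p̂) = 0.38415·0.61585 = 0.236579.
Dividing by n and taking the root: √0.000157509 = 0.0126.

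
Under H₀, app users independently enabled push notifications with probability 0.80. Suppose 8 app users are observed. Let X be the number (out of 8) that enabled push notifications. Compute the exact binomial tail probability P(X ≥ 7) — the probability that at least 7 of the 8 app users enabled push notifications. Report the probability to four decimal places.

P = 0.5033

X ~ Binomial(n=8, p=0.80).
P(X ≥ 7) = C(8,7)·0.80^7·0.20^1 + C(8,8)·0.80^8·0.20^0.
= 0.335544 + 0.167772 = 0.5033.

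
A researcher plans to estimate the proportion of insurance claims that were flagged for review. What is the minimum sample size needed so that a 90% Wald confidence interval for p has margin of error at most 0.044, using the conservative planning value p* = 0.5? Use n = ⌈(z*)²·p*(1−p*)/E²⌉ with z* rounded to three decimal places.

n = 350

The 90% critical value is z* = 1.645.
p*(1−p*) = 0.2500.
Required n before rounding: 2.706025 × 0.2500 / 0.044² = 349.435.
Rounding up, n = 350.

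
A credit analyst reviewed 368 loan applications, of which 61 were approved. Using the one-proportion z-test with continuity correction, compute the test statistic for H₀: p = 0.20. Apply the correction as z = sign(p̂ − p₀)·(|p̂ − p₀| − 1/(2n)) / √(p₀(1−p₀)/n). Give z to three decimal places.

With x = 61 successes in n = 368, p̂ = 0.16576. p̂ − p₀ = -0.034239.
1/(2n) = 0.001359.
Corrected numerator: |-0.034239| − 0.001359 = 0.032880.
SE₀ = √(0.20·0.80/368) = 0.020851.
z = −0.032880/0.020851 = -1.577.

z = -1.577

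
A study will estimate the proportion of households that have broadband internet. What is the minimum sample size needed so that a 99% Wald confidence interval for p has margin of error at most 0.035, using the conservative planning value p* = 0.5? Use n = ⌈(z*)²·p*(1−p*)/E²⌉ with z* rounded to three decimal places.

n = 1355

For 99% confidence, z* = 2.576.
p*(1−p*) = 0.50·0.50 = 0.2500.
Required n before rounding: 6.635776 × 0.2500 / 0.035² = 1354.240.
Rounding up, n = 1355.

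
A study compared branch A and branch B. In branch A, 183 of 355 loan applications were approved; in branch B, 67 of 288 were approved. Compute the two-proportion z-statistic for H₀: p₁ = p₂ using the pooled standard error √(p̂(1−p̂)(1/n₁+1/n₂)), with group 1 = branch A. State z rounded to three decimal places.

p̂₁ = 183/355 = 0.51549, p̂₂ = 67/288 = 0.23264.
Pooled p̂ = (183+67)/(355+288) = 250/643 = 0.38880.
Pooled SE = √[0.2376351·0.00628912] ≈ 0.038659.
z = (p̂₁ − p̂₂)/SE = (0.51549 − 0.23264)/0.038659 = 0.28285/0.038659 = 7.317.

z = 7.317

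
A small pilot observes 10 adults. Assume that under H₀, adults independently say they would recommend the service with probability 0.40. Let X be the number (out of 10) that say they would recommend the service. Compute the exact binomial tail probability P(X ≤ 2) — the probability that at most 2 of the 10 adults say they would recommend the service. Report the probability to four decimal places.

P = 0.1673

X ~ Binomial(n=10, p=0.40).
P(X ≤ 2) = C(10,0)·0.40^0·0.60^10 + C(10,1)·0.40^1·0.60^9 + C(10,2)·0.40^2·0.60^8.
= 0.006047 + 0.040311 + 0.120932 = 0.1673.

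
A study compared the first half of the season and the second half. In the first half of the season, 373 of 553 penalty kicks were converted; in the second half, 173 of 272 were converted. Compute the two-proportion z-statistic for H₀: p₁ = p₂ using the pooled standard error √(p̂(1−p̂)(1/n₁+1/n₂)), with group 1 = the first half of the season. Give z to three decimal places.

Sample proportions: p̂₁ = 373/553 = 0.67450 and p̂₂ = 173/272 = 0.63603.
Pooling: p̂ = 546/825 = 0.66182.
SE = √[p̂(1−p̂)(1/n₁+1/n₂)] = √[0.66182·0.33818·(1/553+1/272)] ≈ 0.035037.
z = (p̂₁ − p̂₂)/SE = (0.67450 − 0.63603)/0.035037 = 0.03847/0.035037 = 1.098.

z = 1.098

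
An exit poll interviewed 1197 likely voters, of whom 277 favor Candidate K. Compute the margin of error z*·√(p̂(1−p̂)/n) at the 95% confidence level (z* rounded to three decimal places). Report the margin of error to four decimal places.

ME = 0.0239

With x = 277 successes in n = 1197, p̂ = 0.23141.
SE(p̂) = √(0.23141·0.76859/1197) = 0.012190.
For 95% confidence, z* = 1.960.
ME = 1.960·0.012190 = 0.0239.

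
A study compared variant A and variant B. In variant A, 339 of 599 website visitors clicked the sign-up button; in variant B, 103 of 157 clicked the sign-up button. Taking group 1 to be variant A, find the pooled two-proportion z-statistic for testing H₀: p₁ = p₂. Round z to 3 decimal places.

p̂₁ = 339/599 = 0.56594, p̂₂ = 103/157 = 0.65605.
Pooling: p̂ = 442/756 = 0.58466.
SE = √[p̂(1−p̂)(1/n₁+1/n₂)] = √[0.58466·0.41534·(1/599+1/157)] ≈ 0.044183.
z = (p̂₁ − p̂₂)/SE = (0.56594 − 0.65605)/0.044183 = -0.09011/0.044183 = -2.039.

z = -2.039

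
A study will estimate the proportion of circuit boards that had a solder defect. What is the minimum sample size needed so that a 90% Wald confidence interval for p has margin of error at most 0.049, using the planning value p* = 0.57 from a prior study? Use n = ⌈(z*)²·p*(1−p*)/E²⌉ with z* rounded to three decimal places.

z* = 1.645 at the 90% level.
p*(1−p*) = 0.57·0.43 = 0.2451.
Required n before rounding: 2.706025 × 0.2451 / 0.049² = 276.238.
Rounding up, n = 277.

n = 277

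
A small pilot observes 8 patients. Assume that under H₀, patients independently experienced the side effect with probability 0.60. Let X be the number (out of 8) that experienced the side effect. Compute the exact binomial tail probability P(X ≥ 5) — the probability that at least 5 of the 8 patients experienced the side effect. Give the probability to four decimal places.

X ~ Binomial(n=8, p=0.60).
P(X ≥ 5) = C(8,5)·0.60^5·0.40^3 + C(8,6)·0.60^6·0.40^2 + C(8,7)·0.60^7·0.40^1 + C(8,8)·0.60^8·0.40^0.
= 0.278692 + 0.209019 + 0.089580 + 0.016796 = 0.5941.

P = 0.5941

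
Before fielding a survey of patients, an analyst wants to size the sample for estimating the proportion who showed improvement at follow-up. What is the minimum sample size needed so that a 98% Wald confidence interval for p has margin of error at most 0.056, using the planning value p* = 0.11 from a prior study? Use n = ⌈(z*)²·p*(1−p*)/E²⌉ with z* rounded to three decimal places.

n = 169

The 98% critical value is z* = 2.326.
p*(1−p*) = 0.11·0.89 = 0.0979.
Required n before rounding: 5.410276 × 0.0979 / 0.056² = 168.899.
⌈168.899⌉ = 169.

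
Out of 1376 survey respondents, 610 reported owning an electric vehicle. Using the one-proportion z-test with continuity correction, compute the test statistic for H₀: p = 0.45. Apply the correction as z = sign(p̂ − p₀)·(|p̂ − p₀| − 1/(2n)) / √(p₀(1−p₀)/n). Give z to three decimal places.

p̂ = 610/1376 = 0.44331. p̂ − p₀ = -0.006686.
1/(2n) = 0.000363.
Corrected numerator: |-0.006686| − 0.000363 = 0.006323.
Under H₀, SE = √(p₀(1−p₀)/n) = √(0.45·0.55/1376) = √0.000179869 = 0.013412.
z = −0.006323/0.013412 = -0.471.

z = -0.471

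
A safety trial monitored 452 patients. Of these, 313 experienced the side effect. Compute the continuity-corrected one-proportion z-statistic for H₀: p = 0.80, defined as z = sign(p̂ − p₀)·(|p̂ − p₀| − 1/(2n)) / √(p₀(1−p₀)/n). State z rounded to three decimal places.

z = -5.656

The sample proportion is 313/452 = 0.69248. p̂ − p₀ = -0.107522.
1/(2n) = 0.001106.
Corrected numerator: |-0.107522| − 0.001106 = 0.106416.
Null standard error: √(0.80·0.20/452) = √0.000353982 = 0.018814.
z = −0.106416/0.018814 = -5.656.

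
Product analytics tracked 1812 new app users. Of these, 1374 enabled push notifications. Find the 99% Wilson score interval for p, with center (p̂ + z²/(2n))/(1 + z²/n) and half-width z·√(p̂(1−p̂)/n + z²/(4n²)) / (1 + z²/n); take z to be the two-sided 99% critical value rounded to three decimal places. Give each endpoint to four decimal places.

Here p̂ = 1374/1812 = 0.75828 and z = 2.576 (z² = 6.635776).
1 + z²/n = 1.003662.
Center = (0.75828 + 0.001831)/1.003662 = 0.75734.
Radicand: p̂(1−p̂)/n + z²/(4n²) = 0.000101155 + 0.000000505 = 0.000101660.
Half-width = 2.576·√0.000101660/1.003662 = 0.02588.
CI: 0.75734 ± 0.02588 = (0.7315, 0.7832).

(0.7315, 0.7832)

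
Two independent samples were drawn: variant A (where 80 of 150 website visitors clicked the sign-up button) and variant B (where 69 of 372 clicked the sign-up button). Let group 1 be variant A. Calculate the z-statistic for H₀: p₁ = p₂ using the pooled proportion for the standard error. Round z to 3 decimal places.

z = 7.963

Sample proportions: p̂₁ = 80/150 = 0.53333 and p̂₂ = 69/372 = 0.18548.
Pooling: p̂ = 149/522 = 0.28544.
Pooled SE = √[0.2039643·0.00935484] ≈ 0.043681.
z = (p̂₁ − p̂₂)/SE = (0.53333 − 0.18548)/0.043681 = 0.34785/0.043681 = 7.963.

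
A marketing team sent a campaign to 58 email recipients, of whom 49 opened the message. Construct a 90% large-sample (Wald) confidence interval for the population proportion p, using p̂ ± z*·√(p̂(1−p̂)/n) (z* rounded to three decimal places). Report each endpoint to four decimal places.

With x = 49 successes in n = 58, p̂ = 0.84483.
SE(p̂) = √(0.84483·0.15517/58) = 0.047542.
The 90% critical value is z* = 1.645.
Margin of error: 1.645 × 0.047542 = 0.07821.
So the interval runs from 0.7666 to 0.9230.

(0.7666, 0.9230)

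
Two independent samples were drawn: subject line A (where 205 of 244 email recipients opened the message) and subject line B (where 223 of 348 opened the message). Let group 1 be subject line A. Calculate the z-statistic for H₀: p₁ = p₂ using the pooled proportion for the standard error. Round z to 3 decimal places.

p̂₁ = 205/244 = 0.84016, p̂₂ = 223/348 = 0.64080.
Pooled p̂ = (205+223)/(244+348) = 428/592 = 0.72297.
SE = √[p̂(1−p̂)(1/n₁+1/n₂)] = √[0.72297·0.27703·(1/244+1/348)] ≈ 0.037368.
z = 0.19936/0.037368 = 5.335.

z = 5.335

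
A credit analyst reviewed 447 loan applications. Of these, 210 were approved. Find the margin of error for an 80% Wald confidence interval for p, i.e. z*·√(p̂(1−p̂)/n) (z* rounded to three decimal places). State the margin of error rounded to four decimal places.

Sample proportion p̂ = 210/447 = 0.46980.
Standard error of p̂: √(0.249088/447) = √0.000557244 = 0.023606.
The 80% critical value is z* = 1.282.
ME = 1.282·0.023606 = 0.0303.

ME = 0.0303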